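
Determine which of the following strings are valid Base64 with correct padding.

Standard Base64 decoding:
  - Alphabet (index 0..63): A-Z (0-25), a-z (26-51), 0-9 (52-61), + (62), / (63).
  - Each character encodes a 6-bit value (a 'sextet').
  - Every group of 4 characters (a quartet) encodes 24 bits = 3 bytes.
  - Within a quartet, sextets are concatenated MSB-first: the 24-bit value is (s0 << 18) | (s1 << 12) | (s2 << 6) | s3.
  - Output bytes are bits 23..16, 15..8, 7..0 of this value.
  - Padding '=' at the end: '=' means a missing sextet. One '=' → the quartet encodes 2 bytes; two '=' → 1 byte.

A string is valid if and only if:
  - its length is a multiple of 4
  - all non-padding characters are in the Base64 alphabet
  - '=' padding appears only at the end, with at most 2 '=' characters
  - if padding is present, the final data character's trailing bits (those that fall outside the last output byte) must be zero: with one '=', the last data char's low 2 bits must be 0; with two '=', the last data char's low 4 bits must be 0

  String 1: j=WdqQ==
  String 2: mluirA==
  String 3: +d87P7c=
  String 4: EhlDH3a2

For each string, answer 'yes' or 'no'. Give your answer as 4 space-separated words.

String 1: 'j=WdqQ==' → invalid (bad char(s): ['=']; '=' in middle)
String 2: 'mluirA==' → valid
String 3: '+d87P7c=' → valid
String 4: 'EhlDH3a2' → valid

Answer: no yes yes yes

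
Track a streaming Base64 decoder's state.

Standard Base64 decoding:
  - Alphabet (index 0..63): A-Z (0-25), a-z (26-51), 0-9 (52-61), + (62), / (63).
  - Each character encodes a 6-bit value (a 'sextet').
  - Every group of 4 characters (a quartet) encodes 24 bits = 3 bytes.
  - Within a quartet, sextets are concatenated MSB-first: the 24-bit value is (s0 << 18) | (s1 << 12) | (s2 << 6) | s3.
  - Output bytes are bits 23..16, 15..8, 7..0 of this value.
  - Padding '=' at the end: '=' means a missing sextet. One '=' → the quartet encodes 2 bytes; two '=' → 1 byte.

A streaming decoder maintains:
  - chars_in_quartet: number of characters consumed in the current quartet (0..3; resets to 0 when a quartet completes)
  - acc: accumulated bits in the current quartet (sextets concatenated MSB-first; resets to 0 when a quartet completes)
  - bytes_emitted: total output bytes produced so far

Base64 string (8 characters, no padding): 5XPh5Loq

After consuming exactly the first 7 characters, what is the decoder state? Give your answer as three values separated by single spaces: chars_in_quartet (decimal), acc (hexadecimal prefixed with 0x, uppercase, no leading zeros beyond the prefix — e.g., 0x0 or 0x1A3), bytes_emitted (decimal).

After char 0 ('5'=57): chars_in_quartet=1 acc=0x39 bytes_emitted=0
After char 1 ('X'=23): chars_in_quartet=2 acc=0xE57 bytes_emitted=0
After char 2 ('P'=15): chars_in_quartet=3 acc=0x395CF bytes_emitted=0
After char 3 ('h'=33): chars_in_quartet=4 acc=0xE573E1 -> emit E5 73 E1, reset; bytes_emitted=3
After char 4 ('5'=57): chars_in_quartet=1 acc=0x39 bytes_emitted=3
After char 5 ('L'=11): chars_in_quartet=2 acc=0xE4B bytes_emitted=3
After char 6 ('o'=40): chars_in_quartet=3 acc=0x392E8 bytes_emitted=3

Answer: 3 0x392E8 3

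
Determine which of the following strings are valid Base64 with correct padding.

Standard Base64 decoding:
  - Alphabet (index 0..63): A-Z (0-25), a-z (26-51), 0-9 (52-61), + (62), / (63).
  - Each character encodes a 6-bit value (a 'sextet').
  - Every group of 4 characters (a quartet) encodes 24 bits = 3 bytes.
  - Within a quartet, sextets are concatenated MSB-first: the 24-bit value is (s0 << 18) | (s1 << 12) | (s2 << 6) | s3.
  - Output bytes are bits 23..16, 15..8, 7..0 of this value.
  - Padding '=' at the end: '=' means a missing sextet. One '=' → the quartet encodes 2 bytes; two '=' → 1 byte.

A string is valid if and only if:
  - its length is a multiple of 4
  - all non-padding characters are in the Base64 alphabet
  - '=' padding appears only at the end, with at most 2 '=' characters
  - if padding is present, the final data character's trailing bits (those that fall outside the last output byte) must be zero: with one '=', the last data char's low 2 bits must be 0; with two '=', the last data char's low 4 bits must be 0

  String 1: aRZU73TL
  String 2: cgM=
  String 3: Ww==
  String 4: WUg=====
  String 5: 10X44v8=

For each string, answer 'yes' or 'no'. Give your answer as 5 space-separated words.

Answer: yes yes yes no yes

Derivation:
String 1: 'aRZU73TL' → valid
String 2: 'cgM=' → valid
String 3: 'Ww==' → valid
String 4: 'WUg=====' → invalid (5 pad chars (max 2))
String 5: '10X44v8=' → valid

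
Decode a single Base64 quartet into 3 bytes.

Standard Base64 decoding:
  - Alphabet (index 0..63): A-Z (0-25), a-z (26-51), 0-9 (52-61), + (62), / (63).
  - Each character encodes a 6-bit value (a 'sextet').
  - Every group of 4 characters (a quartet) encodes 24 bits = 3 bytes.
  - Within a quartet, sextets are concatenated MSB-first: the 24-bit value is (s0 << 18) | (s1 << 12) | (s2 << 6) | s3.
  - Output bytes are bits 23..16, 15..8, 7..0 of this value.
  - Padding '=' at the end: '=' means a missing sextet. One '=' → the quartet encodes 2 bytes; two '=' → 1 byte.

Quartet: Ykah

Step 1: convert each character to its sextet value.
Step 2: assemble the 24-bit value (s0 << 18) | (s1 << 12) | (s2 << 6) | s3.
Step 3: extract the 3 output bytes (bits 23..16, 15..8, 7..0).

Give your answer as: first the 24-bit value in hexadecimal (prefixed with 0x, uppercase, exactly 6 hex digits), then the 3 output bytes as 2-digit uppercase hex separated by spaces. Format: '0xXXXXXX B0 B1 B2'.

Sextets: Y=24, k=36, a=26, h=33
24-bit: (24<<18) | (36<<12) | (26<<6) | 33
      = 0x600000 | 0x024000 | 0x000680 | 0x000021
      = 0x6246A1
Bytes: (v>>16)&0xFF=62, (v>>8)&0xFF=46, v&0xFF=A1

Answer: 0x6246A1 62 46 A1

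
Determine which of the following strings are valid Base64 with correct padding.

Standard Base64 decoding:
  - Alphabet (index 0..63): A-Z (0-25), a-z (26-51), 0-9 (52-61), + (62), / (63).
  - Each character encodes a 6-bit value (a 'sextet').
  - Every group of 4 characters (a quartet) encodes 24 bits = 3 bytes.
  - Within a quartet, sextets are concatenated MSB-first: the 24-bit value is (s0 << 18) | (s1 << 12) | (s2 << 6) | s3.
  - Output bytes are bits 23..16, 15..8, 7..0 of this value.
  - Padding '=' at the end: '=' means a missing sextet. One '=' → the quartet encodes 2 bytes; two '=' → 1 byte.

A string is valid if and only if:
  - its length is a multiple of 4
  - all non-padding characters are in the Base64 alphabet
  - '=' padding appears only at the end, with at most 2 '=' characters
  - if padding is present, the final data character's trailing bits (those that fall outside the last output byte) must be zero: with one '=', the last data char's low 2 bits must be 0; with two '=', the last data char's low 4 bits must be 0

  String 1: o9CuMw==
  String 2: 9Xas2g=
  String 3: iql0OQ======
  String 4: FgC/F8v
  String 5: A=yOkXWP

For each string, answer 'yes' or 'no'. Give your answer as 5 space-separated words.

Answer: yes no no no no

Derivation:
String 1: 'o9CuMw==' → valid
String 2: '9Xas2g=' → invalid (len=7 not mult of 4)
String 3: 'iql0OQ======' → invalid (6 pad chars (max 2))
String 4: 'FgC/F8v' → invalid (len=7 not mult of 4)
String 5: 'A=yOkXWP' → invalid (bad char(s): ['=']; '=' in middle)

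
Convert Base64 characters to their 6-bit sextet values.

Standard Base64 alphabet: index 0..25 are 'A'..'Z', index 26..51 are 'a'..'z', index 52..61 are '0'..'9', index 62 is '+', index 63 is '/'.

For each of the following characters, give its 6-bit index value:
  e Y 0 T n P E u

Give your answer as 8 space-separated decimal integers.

'e': a..z range, 26 + ord('e') − ord('a') = 30
'Y': A..Z range, ord('Y') − ord('A') = 24
'0': 0..9 range, 52 + ord('0') − ord('0') = 52
'T': A..Z range, ord('T') − ord('A') = 19
'n': a..z range, 26 + ord('n') − ord('a') = 39
'P': A..Z range, ord('P') − ord('A') = 15
'E': A..Z range, ord('E') − ord('A') = 4
'u': a..z range, 26 + ord('u') − ord('a') = 46

Answer: 30 24 52 19 39 15 4 46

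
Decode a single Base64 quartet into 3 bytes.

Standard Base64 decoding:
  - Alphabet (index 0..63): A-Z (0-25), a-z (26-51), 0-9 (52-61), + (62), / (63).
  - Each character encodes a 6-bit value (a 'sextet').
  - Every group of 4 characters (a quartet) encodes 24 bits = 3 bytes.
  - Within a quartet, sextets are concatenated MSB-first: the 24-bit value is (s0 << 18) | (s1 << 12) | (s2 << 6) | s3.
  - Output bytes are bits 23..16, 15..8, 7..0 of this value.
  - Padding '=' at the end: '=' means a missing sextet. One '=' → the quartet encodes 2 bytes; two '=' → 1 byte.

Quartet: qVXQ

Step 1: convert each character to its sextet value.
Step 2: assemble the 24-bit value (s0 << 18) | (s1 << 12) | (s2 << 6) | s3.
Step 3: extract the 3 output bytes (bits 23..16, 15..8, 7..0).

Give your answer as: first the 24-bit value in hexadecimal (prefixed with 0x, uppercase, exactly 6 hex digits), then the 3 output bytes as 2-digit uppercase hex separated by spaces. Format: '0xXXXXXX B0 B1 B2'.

Answer: 0xA955D0 A9 55 D0

Derivation:
Sextets: q=42, V=21, X=23, Q=16
24-bit: (42<<18) | (21<<12) | (23<<6) | 16
      = 0xA80000 | 0x015000 | 0x0005C0 | 0x000010
      = 0xA955D0
Bytes: (v>>16)&0xFF=A9, (v>>8)&0xFF=55, v&0xFF=D0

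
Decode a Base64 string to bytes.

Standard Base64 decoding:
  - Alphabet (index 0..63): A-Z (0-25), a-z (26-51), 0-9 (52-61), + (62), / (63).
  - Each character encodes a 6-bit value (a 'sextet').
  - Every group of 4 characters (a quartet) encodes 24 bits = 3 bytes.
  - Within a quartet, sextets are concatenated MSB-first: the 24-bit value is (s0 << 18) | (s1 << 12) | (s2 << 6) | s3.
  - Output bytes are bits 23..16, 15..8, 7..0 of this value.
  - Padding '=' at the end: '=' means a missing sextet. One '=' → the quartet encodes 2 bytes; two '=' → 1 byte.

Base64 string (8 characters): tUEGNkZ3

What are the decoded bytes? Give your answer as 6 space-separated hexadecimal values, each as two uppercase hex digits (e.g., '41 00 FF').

Answer: B5 41 06 36 46 77

Derivation:
After char 0 ('t'=45): chars_in_quartet=1 acc=0x2D bytes_emitted=0
After char 1 ('U'=20): chars_in_quartet=2 acc=0xB54 bytes_emitted=0
After char 2 ('E'=4): chars_in_quartet=3 acc=0x2D504 bytes_emitted=0
After char 3 ('G'=6): chars_in_quartet=4 acc=0xB54106 -> emit B5 41 06, reset; bytes_emitted=3
After char 4 ('N'=13): chars_in_quartet=1 acc=0xD bytes_emitted=3
After char 5 ('k'=36): chars_in_quartet=2 acc=0x364 bytes_emitted=3
After char 6 ('Z'=25): chars_in_quartet=3 acc=0xD919 bytes_emitted=3
After char 7 ('3'=55): chars_in_quartet=4 acc=0x364677 -> emit 36 46 77, reset; bytes_emitted=6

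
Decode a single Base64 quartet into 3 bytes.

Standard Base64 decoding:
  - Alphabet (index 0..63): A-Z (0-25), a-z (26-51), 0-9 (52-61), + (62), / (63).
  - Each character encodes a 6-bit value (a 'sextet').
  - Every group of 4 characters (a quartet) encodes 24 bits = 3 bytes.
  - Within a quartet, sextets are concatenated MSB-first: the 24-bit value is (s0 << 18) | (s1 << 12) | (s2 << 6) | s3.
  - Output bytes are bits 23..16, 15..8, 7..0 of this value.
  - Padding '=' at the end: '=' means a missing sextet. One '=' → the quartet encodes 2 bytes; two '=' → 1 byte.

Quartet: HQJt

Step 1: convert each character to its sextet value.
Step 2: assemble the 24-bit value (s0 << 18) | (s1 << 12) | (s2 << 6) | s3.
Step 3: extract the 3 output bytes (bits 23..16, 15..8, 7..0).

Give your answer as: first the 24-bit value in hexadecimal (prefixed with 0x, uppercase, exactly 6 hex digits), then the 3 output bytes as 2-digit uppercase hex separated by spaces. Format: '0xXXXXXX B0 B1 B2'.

Sextets: H=7, Q=16, J=9, t=45
24-bit: (7<<18) | (16<<12) | (9<<6) | 45
      = 0x1C0000 | 0x010000 | 0x000240 | 0x00002D
      = 0x1D026D
Bytes: (v>>16)&0xFF=1D, (v>>8)&0xFF=02, v&0xFF=6D

Answer: 0x1D026D 1D 02 6D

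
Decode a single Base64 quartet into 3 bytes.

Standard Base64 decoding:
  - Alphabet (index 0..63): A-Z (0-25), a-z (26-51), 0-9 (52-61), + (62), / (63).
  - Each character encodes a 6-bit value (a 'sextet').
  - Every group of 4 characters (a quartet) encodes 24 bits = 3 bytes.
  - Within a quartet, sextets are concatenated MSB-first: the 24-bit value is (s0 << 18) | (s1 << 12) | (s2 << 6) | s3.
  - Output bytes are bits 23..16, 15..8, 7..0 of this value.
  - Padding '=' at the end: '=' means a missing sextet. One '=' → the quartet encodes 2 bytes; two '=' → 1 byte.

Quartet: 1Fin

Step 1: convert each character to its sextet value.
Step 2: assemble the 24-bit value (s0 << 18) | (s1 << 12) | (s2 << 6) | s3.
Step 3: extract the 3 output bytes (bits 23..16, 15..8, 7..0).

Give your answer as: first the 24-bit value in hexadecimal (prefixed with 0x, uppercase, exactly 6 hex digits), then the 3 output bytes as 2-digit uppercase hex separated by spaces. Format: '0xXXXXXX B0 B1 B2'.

Answer: 0xD458A7 D4 58 A7

Derivation:
Sextets: 1=53, F=5, i=34, n=39
24-bit: (53<<18) | (5<<12) | (34<<6) | 39
      = 0xD40000 | 0x005000 | 0x000880 | 0x000027
      = 0xD458A7
Bytes: (v>>16)&0xFF=D4, (v>>8)&0xFF=58, v&0xFF=A7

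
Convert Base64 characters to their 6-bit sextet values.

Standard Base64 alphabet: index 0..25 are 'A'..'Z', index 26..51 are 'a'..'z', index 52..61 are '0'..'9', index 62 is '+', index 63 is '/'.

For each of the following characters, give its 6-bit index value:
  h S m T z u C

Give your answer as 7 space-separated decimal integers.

'h': a..z range, 26 + ord('h') − ord('a') = 33
'S': A..Z range, ord('S') − ord('A') = 18
'm': a..z range, 26 + ord('m') − ord('a') = 38
'T': A..Z range, ord('T') − ord('A') = 19
'z': a..z range, 26 + ord('z') − ord('a') = 51
'u': a..z range, 26 + ord('u') − ord('a') = 46
'C': A..Z range, ord('C') − ord('A') = 2

Answer: 33 18 38 19 51 46 2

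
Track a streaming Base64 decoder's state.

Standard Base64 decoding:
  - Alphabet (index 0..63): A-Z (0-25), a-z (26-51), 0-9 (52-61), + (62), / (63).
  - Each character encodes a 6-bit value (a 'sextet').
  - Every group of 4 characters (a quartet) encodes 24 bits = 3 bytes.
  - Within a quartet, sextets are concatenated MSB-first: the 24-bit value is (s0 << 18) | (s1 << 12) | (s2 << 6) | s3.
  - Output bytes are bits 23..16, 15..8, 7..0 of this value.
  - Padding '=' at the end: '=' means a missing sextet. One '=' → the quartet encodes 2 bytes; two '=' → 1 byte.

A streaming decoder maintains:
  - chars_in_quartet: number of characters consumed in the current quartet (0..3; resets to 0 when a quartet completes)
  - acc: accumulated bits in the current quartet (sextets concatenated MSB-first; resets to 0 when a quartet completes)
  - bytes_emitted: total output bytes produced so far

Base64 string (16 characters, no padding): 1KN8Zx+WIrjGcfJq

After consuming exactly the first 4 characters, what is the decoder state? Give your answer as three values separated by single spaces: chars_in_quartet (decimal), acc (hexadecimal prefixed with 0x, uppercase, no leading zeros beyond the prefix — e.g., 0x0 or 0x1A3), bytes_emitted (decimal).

Answer: 0 0x0 3

Derivation:
After char 0 ('1'=53): chars_in_quartet=1 acc=0x35 bytes_emitted=0
After char 1 ('K'=10): chars_in_quartet=2 acc=0xD4A bytes_emitted=0
After char 2 ('N'=13): chars_in_quartet=3 acc=0x3528D bytes_emitted=0
After char 3 ('8'=60): chars_in_quartet=4 acc=0xD4A37C -> emit D4 A3 7C, reset; bytes_emitted=3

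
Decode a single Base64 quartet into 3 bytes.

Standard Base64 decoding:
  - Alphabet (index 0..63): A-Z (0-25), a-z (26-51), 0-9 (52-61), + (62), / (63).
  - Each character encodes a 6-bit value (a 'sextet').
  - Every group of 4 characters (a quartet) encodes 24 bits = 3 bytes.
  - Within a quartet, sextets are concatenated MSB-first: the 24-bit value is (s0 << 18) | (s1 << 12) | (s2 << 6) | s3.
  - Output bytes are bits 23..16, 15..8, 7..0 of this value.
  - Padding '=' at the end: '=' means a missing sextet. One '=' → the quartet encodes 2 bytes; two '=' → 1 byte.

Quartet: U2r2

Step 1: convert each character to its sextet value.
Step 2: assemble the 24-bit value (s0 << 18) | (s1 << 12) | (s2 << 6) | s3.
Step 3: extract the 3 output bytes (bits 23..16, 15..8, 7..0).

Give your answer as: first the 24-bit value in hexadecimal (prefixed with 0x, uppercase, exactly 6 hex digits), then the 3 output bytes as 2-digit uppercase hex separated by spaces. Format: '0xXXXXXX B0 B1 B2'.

Answer: 0x536AF6 53 6A F6

Derivation:
Sextets: U=20, 2=54, r=43, 2=54
24-bit: (20<<18) | (54<<12) | (43<<6) | 54
      = 0x500000 | 0x036000 | 0x000AC0 | 0x000036
      = 0x536AF6
Bytes: (v>>16)&0xFF=53, (v>>8)&0xFF=6A, v&0xFF=F6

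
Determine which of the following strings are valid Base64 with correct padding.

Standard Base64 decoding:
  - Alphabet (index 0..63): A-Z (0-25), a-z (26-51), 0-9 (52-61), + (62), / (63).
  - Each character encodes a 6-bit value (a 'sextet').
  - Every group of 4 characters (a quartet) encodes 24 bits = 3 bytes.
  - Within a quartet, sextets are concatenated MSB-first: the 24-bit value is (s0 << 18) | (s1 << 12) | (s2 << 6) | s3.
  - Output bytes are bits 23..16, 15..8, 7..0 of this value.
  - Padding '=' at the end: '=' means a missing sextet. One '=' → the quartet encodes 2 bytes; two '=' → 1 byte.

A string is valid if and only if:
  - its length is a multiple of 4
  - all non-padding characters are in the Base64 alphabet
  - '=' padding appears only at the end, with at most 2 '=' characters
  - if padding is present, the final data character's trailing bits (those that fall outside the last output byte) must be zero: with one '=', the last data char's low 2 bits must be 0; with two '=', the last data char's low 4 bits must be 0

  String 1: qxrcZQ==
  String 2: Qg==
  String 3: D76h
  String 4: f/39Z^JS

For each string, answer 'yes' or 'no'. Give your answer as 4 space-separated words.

String 1: 'qxrcZQ==' → valid
String 2: 'Qg==' → valid
String 3: 'D76h' → valid
String 4: 'f/39Z^JS' → invalid (bad char(s): ['^'])

Answer: yes yes yes no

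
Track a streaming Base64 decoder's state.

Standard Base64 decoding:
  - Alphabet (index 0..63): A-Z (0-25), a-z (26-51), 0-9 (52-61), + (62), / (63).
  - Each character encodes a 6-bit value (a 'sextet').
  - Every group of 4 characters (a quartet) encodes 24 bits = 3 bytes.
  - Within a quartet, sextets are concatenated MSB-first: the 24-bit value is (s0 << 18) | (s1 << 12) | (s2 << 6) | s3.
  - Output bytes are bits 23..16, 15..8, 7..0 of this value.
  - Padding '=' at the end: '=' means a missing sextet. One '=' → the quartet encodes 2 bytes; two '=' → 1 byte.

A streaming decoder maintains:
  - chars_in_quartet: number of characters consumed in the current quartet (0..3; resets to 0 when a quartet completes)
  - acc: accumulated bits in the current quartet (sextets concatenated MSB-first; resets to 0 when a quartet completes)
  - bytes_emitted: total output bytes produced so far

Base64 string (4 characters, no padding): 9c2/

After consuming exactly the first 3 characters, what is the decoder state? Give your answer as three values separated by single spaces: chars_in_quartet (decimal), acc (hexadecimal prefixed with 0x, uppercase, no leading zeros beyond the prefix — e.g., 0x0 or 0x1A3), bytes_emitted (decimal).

Answer: 3 0x3D736 0

Derivation:
After char 0 ('9'=61): chars_in_quartet=1 acc=0x3D bytes_emitted=0
After char 1 ('c'=28): chars_in_quartet=2 acc=0xF5C bytes_emitted=0
After char 2 ('2'=54): chars_in_quartet=3 acc=0x3D736 bytes_emitted=0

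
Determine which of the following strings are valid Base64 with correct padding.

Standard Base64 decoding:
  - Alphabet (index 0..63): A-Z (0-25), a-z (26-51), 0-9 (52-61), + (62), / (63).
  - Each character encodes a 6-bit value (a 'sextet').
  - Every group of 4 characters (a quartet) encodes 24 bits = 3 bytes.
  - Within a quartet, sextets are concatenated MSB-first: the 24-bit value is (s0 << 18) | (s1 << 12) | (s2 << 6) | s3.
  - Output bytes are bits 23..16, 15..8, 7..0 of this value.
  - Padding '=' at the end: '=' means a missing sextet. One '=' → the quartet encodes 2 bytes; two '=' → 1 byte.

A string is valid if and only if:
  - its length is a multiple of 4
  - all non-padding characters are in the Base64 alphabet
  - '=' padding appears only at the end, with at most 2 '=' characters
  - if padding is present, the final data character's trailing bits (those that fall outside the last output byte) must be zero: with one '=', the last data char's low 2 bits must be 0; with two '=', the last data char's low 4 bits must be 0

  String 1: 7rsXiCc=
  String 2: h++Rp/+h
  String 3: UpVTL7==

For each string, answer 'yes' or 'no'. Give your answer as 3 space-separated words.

String 1: '7rsXiCc=' → valid
String 2: 'h++Rp/+h' → valid
String 3: 'UpVTL7==' → invalid (bad trailing bits)

Answer: yes yes no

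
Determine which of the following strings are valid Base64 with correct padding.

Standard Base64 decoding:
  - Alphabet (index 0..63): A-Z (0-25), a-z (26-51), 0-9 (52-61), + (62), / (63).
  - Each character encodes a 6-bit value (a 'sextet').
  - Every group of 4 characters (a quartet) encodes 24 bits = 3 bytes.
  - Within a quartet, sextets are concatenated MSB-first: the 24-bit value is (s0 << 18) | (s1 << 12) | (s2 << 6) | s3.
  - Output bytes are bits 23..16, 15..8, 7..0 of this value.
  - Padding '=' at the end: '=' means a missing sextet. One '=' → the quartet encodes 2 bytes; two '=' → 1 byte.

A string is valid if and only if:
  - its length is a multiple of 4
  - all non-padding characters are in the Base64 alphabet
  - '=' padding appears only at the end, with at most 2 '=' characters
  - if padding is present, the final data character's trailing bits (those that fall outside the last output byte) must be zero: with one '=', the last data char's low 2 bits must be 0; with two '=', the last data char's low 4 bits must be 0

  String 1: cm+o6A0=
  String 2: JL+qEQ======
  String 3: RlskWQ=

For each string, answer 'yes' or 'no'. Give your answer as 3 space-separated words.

Answer: yes no no

Derivation:
String 1: 'cm+o6A0=' → valid
String 2: 'JL+qEQ======' → invalid (6 pad chars (max 2))
String 3: 'RlskWQ=' → invalid (len=7 not mult of 4)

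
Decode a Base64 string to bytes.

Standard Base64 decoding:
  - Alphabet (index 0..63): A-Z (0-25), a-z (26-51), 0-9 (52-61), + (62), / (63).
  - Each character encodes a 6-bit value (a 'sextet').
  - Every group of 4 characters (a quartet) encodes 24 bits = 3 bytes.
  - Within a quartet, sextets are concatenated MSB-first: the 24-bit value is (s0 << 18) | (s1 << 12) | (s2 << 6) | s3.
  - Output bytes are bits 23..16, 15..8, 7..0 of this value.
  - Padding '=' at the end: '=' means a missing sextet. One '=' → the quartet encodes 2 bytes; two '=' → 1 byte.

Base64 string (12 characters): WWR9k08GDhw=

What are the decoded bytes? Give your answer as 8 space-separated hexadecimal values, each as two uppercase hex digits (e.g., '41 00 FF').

After char 0 ('W'=22): chars_in_quartet=1 acc=0x16 bytes_emitted=0
After char 1 ('W'=22): chars_in_quartet=2 acc=0x596 bytes_emitted=0
After char 2 ('R'=17): chars_in_quartet=3 acc=0x16591 bytes_emitted=0
After char 3 ('9'=61): chars_in_quartet=4 acc=0x59647D -> emit 59 64 7D, reset; bytes_emitted=3
After char 4 ('k'=36): chars_in_quartet=1 acc=0x24 bytes_emitted=3
After char 5 ('0'=52): chars_in_quartet=2 acc=0x934 bytes_emitted=3
After char 6 ('8'=60): chars_in_quartet=3 acc=0x24D3C bytes_emitted=3
After char 7 ('G'=6): chars_in_quartet=4 acc=0x934F06 -> emit 93 4F 06, reset; bytes_emitted=6
After char 8 ('D'=3): chars_in_quartet=1 acc=0x3 bytes_emitted=6
After char 9 ('h'=33): chars_in_quartet=2 acc=0xE1 bytes_emitted=6
After char 10 ('w'=48): chars_in_quartet=3 acc=0x3870 bytes_emitted=6
Padding '=': partial quartet acc=0x3870 -> emit 0E 1C; bytes_emitted=8

Answer: 59 64 7D 93 4F 06 0E 1C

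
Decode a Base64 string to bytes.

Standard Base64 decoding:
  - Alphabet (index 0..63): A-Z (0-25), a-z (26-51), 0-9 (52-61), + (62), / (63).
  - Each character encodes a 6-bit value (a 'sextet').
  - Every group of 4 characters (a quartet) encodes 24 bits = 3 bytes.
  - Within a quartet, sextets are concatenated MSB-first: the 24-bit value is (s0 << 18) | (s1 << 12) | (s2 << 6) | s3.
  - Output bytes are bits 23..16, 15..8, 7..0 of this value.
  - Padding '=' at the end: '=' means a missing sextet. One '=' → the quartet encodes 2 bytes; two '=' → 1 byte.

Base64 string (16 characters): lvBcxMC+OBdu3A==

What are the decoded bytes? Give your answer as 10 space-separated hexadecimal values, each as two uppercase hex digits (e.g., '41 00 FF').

After char 0 ('l'=37): chars_in_quartet=1 acc=0x25 bytes_emitted=0
After char 1 ('v'=47): chars_in_quartet=2 acc=0x96F bytes_emitted=0
After char 2 ('B'=1): chars_in_quartet=3 acc=0x25BC1 bytes_emitted=0
After char 3 ('c'=28): chars_in_quartet=4 acc=0x96F05C -> emit 96 F0 5C, reset; bytes_emitted=3
After char 4 ('x'=49): chars_in_quartet=1 acc=0x31 bytes_emitted=3
After char 5 ('M'=12): chars_in_quartet=2 acc=0xC4C bytes_emitted=3
After char 6 ('C'=2): chars_in_quartet=3 acc=0x31302 bytes_emitted=3
After char 7 ('+'=62): chars_in_quartet=4 acc=0xC4C0BE -> emit C4 C0 BE, reset; bytes_emitted=6
After char 8 ('O'=14): chars_in_quartet=1 acc=0xE bytes_emitted=6
After char 9 ('B'=1): chars_in_quartet=2 acc=0x381 bytes_emitted=6
After char 10 ('d'=29): chars_in_quartet=3 acc=0xE05D bytes_emitted=6
After char 11 ('u'=46): chars_in_quartet=4 acc=0x38176E -> emit 38 17 6E, reset; bytes_emitted=9
After char 12 ('3'=55): chars_in_quartet=1 acc=0x37 bytes_emitted=9
After char 13 ('A'=0): chars_in_quartet=2 acc=0xDC0 bytes_emitted=9
Padding '==': partial quartet acc=0xDC0 -> emit DC; bytes_emitted=10

Answer: 96 F0 5C C4 C0 BE 38 17 6E DC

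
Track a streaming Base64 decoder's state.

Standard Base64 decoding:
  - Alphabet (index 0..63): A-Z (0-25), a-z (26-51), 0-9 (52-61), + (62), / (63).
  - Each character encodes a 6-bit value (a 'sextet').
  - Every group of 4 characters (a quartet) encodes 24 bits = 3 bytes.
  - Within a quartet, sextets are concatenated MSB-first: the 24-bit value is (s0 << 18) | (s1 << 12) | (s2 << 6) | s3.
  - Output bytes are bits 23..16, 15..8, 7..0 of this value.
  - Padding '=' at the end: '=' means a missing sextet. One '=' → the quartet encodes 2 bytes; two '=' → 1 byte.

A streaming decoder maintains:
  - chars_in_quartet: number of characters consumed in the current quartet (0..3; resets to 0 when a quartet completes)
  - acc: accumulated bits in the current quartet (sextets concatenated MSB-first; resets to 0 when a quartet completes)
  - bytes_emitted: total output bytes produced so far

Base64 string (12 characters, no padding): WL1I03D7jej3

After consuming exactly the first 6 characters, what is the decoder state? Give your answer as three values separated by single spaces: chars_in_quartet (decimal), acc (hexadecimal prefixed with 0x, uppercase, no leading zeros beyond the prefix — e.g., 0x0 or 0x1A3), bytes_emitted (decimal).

Answer: 2 0xD37 3

Derivation:
After char 0 ('W'=22): chars_in_quartet=1 acc=0x16 bytes_emitted=0
After char 1 ('L'=11): chars_in_quartet=2 acc=0x58B bytes_emitted=0
After char 2 ('1'=53): chars_in_quartet=3 acc=0x162F5 bytes_emitted=0
After char 3 ('I'=8): chars_in_quartet=4 acc=0x58BD48 -> emit 58 BD 48, reset; bytes_emitted=3
After char 4 ('0'=52): chars_in_quartet=1 acc=0x34 bytes_emitted=3
After char 5 ('3'=55): chars_in_quartet=2 acc=0xD37 bytes_emitted=3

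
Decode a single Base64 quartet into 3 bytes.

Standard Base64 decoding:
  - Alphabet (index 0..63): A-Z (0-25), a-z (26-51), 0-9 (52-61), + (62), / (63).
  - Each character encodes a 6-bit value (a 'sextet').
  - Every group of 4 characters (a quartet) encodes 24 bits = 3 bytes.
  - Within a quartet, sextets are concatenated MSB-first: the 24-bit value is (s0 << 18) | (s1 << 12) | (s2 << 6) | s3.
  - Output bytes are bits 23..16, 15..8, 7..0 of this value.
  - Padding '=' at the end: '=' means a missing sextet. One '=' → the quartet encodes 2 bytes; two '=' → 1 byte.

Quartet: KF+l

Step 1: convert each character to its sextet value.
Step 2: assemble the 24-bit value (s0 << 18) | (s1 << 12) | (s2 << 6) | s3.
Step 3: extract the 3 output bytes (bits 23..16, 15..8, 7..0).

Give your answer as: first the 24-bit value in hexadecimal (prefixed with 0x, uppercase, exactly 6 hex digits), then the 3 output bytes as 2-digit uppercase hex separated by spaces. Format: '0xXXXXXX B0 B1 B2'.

Answer: 0x285FA5 28 5F A5

Derivation:
Sextets: K=10, F=5, +=62, l=37
24-bit: (10<<18) | (5<<12) | (62<<6) | 37
      = 0x280000 | 0x005000 | 0x000F80 | 0x000025
      = 0x285FA5
Bytes: (v>>16)&0xFF=28, (v>>8)&0xFF=5F, v&0xFF=A5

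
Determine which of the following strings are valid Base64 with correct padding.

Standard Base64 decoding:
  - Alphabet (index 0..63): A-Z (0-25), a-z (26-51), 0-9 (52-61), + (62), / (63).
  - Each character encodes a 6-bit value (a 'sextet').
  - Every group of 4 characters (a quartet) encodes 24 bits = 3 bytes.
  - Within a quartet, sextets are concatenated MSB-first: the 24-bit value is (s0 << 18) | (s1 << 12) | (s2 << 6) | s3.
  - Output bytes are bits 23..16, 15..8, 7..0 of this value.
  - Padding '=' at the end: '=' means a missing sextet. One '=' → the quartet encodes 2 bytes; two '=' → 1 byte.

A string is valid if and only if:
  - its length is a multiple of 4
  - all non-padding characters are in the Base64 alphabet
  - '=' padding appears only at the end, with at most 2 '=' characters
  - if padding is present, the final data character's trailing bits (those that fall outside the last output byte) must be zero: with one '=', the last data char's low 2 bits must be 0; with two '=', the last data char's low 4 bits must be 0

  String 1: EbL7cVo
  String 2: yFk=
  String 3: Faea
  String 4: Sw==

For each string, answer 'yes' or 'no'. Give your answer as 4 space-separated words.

String 1: 'EbL7cVo' → invalid (len=7 not mult of 4)
String 2: 'yFk=' → valid
String 3: 'Faea' → valid
String 4: 'Sw==' → valid

Answer: no yes yes yes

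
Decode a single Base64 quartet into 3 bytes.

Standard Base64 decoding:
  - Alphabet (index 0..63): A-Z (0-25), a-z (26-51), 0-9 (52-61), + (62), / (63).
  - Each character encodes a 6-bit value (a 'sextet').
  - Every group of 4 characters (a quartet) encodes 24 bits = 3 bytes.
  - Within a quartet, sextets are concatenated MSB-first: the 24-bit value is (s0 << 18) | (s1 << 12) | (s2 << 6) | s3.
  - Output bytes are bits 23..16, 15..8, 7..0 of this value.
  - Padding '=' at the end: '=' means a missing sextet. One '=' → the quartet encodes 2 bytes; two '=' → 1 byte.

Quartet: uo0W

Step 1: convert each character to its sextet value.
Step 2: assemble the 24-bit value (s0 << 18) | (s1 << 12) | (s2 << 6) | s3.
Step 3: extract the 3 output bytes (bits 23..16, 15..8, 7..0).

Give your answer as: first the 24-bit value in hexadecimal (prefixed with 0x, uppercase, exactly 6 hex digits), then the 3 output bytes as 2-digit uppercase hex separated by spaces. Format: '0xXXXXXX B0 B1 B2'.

Sextets: u=46, o=40, 0=52, W=22
24-bit: (46<<18) | (40<<12) | (52<<6) | 22
      = 0xB80000 | 0x028000 | 0x000D00 | 0x000016
      = 0xBA8D16
Bytes: (v>>16)&0xFF=BA, (v>>8)&0xFF=8D, v&0xFF=16

Answer: 0xBA8D16 BA 8D 16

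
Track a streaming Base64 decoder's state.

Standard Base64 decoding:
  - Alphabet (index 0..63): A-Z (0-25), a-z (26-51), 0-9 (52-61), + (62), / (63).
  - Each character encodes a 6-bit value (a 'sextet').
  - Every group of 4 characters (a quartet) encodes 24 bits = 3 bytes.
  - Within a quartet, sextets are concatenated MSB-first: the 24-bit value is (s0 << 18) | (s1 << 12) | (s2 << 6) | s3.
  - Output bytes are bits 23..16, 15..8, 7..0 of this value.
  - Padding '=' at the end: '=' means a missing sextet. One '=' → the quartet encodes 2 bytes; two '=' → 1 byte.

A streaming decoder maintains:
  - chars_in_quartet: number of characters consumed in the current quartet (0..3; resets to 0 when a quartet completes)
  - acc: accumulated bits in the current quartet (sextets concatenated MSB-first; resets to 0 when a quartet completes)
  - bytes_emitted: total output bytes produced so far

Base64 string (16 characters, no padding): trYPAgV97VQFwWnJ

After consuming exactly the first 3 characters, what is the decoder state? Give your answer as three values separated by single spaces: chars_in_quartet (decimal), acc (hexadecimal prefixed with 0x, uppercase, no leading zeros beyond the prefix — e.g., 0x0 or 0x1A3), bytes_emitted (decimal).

Answer: 3 0x2DAD8 0

Derivation:
After char 0 ('t'=45): chars_in_quartet=1 acc=0x2D bytes_emitted=0
After char 1 ('r'=43): chars_in_quartet=2 acc=0xB6B bytes_emitted=0
After char 2 ('Y'=24): chars_in_quartet=3 acc=0x2DAD8 bytes_emitted=0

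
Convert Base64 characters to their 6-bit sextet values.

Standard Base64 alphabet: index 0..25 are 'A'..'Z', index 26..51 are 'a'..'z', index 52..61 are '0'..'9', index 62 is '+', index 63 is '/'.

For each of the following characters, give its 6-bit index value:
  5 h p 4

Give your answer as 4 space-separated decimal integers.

'5': 0..9 range, 52 + ord('5') − ord('0') = 57
'h': a..z range, 26 + ord('h') − ord('a') = 33
'p': a..z range, 26 + ord('p') − ord('a') = 41
'4': 0..9 range, 52 + ord('4') − ord('0') = 56

Answer: 57 33 41 56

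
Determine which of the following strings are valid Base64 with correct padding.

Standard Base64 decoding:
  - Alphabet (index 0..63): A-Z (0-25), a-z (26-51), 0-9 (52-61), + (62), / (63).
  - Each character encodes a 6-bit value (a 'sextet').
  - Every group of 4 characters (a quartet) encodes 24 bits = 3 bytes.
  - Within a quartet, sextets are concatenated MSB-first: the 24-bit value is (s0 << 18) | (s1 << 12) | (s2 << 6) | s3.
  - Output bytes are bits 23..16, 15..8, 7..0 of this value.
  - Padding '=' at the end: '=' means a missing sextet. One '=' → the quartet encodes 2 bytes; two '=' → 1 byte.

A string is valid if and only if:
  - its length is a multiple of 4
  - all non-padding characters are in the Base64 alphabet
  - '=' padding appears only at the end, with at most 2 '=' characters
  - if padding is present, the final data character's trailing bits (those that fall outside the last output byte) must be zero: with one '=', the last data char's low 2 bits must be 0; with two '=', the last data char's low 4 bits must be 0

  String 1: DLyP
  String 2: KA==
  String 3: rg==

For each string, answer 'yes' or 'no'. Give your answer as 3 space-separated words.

Answer: yes yes yes

Derivation:
String 1: 'DLyP' → valid
String 2: 'KA==' → valid
String 3: 'rg==' → valid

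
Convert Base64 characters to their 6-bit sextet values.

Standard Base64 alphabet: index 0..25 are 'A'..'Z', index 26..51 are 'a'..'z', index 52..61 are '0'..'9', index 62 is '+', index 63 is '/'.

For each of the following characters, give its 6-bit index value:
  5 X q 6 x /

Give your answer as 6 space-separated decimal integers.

Answer: 57 23 42 58 49 63

Derivation:
'5': 0..9 range, 52 + ord('5') − ord('0') = 57
'X': A..Z range, ord('X') − ord('A') = 23
'q': a..z range, 26 + ord('q') − ord('a') = 42
'6': 0..9 range, 52 + ord('6') − ord('0') = 58
'x': a..z range, 26 + ord('x') − ord('a') = 49
'/': index 63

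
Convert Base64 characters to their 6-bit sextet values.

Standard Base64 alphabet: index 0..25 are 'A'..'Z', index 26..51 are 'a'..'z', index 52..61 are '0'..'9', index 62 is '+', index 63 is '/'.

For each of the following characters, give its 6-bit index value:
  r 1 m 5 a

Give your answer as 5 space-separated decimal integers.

'r': a..z range, 26 + ord('r') − ord('a') = 43
'1': 0..9 range, 52 + ord('1') − ord('0') = 53
'm': a..z range, 26 + ord('m') − ord('a') = 38
'5': 0..9 range, 52 + ord('5') − ord('0') = 57
'a': a..z range, 26 + ord('a') − ord('a') = 26

Answer: 43 53 38 57 26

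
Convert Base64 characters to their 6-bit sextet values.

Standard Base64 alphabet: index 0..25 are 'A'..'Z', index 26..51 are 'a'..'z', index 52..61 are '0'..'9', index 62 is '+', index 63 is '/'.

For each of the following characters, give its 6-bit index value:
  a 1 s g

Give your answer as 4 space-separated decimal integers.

Answer: 26 53 44 32

Derivation:
'a': a..z range, 26 + ord('a') − ord('a') = 26
'1': 0..9 range, 52 + ord('1') − ord('0') = 53
's': a..z range, 26 + ord('s') − ord('a') = 44
'g': a..z range, 26 + ord('g') − ord('a') = 32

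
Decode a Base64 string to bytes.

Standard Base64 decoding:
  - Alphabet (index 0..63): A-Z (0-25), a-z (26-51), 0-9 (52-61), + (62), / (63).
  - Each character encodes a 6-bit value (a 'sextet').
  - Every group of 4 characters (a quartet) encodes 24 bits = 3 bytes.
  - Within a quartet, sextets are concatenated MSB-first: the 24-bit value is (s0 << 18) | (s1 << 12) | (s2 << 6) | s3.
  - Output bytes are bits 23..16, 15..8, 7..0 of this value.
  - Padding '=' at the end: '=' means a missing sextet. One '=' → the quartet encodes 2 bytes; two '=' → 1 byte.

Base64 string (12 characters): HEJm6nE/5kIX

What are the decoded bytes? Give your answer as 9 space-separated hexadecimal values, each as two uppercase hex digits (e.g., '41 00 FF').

After char 0 ('H'=7): chars_in_quartet=1 acc=0x7 bytes_emitted=0
After char 1 ('E'=4): chars_in_quartet=2 acc=0x1C4 bytes_emitted=0
After char 2 ('J'=9): chars_in_quartet=3 acc=0x7109 bytes_emitted=0
After char 3 ('m'=38): chars_in_quartet=4 acc=0x1C4266 -> emit 1C 42 66, reset; bytes_emitted=3
After char 4 ('6'=58): chars_in_quartet=1 acc=0x3A bytes_emitted=3
After char 5 ('n'=39): chars_in_quartet=2 acc=0xEA7 bytes_emitted=3
After char 6 ('E'=4): chars_in_quartet=3 acc=0x3A9C4 bytes_emitted=3
After char 7 ('/'=63): chars_in_quartet=4 acc=0xEA713F -> emit EA 71 3F, reset; bytes_emitted=6
After char 8 ('5'=57): chars_in_quartet=1 acc=0x39 bytes_emitted=6
After char 9 ('k'=36): chars_in_quartet=2 acc=0xE64 bytes_emitted=6
After char 10 ('I'=8): chars_in_quartet=3 acc=0x39908 bytes_emitted=6
After char 11 ('X'=23): chars_in_quartet=4 acc=0xE64217 -> emit E6 42 17, reset; bytes_emitted=9

Answer: 1C 42 66 EA 71 3F E6 42 17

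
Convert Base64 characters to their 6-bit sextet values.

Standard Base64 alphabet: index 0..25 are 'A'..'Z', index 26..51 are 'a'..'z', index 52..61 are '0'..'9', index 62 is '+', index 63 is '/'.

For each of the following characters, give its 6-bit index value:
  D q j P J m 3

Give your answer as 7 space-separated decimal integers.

Answer: 3 42 35 15 9 38 55

Derivation:
'D': A..Z range, ord('D') − ord('A') = 3
'q': a..z range, 26 + ord('q') − ord('a') = 42
'j': a..z range, 26 + ord('j') − ord('a') = 35
'P': A..Z range, ord('P') − ord('A') = 15
'J': A..Z range, ord('J') − ord('A') = 9
'm': a..z range, 26 + ord('m') − ord('a') = 38
'3': 0..9 range, 52 + ord('3') − ord('0') = 55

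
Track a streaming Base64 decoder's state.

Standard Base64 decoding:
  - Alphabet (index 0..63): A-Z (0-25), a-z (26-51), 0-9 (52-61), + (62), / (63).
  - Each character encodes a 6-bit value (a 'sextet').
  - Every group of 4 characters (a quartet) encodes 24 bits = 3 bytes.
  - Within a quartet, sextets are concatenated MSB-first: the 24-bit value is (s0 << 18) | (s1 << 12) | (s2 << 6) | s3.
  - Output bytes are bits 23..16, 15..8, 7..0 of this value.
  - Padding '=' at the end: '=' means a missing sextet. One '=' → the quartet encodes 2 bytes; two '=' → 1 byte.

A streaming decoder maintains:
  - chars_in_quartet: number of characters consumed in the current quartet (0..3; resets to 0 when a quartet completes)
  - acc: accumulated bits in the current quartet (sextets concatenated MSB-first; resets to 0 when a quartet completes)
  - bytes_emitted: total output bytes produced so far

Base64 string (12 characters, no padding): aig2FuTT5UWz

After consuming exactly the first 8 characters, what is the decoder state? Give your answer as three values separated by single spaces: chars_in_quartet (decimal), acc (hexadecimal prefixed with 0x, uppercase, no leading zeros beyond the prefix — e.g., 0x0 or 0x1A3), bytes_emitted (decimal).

After char 0 ('a'=26): chars_in_quartet=1 acc=0x1A bytes_emitted=0
After char 1 ('i'=34): chars_in_quartet=2 acc=0x6A2 bytes_emitted=0
After char 2 ('g'=32): chars_in_quartet=3 acc=0x1A8A0 bytes_emitted=0
After char 3 ('2'=54): chars_in_quartet=4 acc=0x6A2836 -> emit 6A 28 36, reset; bytes_emitted=3
After char 4 ('F'=5): chars_in_quartet=1 acc=0x5 bytes_emitted=3
After char 5 ('u'=46): chars_in_quartet=2 acc=0x16E bytes_emitted=3
After char 6 ('T'=19): chars_in_quartet=3 acc=0x5B93 bytes_emitted=3
After char 7 ('T'=19): chars_in_quartet=4 acc=0x16E4D3 -> emit 16 E4 D3, reset; bytes_emitted=6

Answer: 0 0x0 6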